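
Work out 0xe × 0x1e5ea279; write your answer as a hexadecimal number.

Multiply each base-16 digit by 14, carrying:
  9×14 = 126 → write e carry 7
  7×14+7 = 105 → write 9 carry 6
  2×14+6 = 34 → write 2 carry 2
  a×14+2 = 142 → write e carry 8
  e×14+8 = 204 → write c carry 12
  5×14+12 = 82 → write 2 carry 5
  e×14+5 = 201 → write 9 carry 12
  1×14+12 = 26 → write a carry 1
  remaining carry: 1

0x1a92ce29e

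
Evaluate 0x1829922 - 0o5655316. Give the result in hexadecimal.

0x16b3e54

0o5655316 = 0x175ace in hexadecimal.
Subtract column by column in base 16:
  2-e → 4 (borrow)
  2-c-1 → 5 (borrow)
  9-a-1 → e (borrow)
  9-5-1 → 3
  2-7 → b (borrow)
  8-1-1 → 6
  1-0 → 1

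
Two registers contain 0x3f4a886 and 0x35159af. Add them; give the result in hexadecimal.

0x7460235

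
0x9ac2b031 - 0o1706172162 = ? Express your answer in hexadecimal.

0o1706172162 = 0xf18f472 in hexadecimal.
Subtract column by column in base 16:
  1-2 → f (borrow)
  3-7-1 → b (borrow)
  0-4-1 → b (borrow)
  b-f-1 → b (borrow)
  2-8-1 → 9 (borrow)
  c-1-1 → a
  a-f → b (borrow)
  9-0-1 → 8

0x8ba9bbbf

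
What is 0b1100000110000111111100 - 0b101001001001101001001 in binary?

0b110111100111010110011

Subtract column by column in base 2:
  0-1 → 1 (borrow)
  0-0-1 → 1 (borrow)
  1-0-1 → 0
  1-1 → 0
  1-0 → 1
  1-0 → 1
  1-1 → 0
  1-0 → 1
  1-1 → 0
  0-1 → 1 (borrow)
  0-0-1 → 1 (borrow)
  0-0-1 → 1 (borrow)
  0-1-1 → 0 (borrow)
  1-0-1 → 0
  1-0 → 1
  0-1 → 1 (borrow)
  0-0-1 → 1 (borrow)
  0-0-1 → 1 (borrow)
  0-1-1 → 0 (borrow)
  0-0-1 → 1 (borrow)
  1-1-1 → 1 (borrow)
  1-0-1 → 0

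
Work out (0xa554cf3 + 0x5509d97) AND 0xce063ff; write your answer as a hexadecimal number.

0xca0628a

Add column by column in base 16, right to left:
  3+7 = a
  f+9 = 8 carry 1
  c+d+1 = a carry 1
  4+9+1 = e
  5+0 = 5
  5+5 = a
  a+5 = f
Sum = 0xfa5ea8a; now AND with 0xce063ff:
  f&c=c, a&e=a, 5&0=0, e&6=6, a&3=2, 8&f=8, a&f=a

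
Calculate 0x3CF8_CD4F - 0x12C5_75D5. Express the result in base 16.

0x2A33577A

Subtract column by column in base 16:
  F-5 → A
  4-D → 7 (borrow)
  D-5-1 → 7
  C-7 → 5
  8-5 → 3
  F-C → 3
  C-2 → A
  3-1 → 2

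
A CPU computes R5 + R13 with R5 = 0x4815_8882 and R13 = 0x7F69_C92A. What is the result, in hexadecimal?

0xC77F51AC

Add column by column in base 16, right to left:
  2+A = C
  8+2 = A
  8+9 = 1 carry 1
  8+C+1 = 5 carry 1
  5+9+1 = F
  1+6 = 7
  8+F = 7 carry 1
  4+7+1 = C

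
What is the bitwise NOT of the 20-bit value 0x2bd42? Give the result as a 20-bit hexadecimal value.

0xd42bd

Each hex digit d becomes f−d:
  2→d, b→4, d→2, 4→b, 2→d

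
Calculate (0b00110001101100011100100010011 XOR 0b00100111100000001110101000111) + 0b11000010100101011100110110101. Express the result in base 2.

First 0b00110001101100011100100010011 XOR 0b00100111100000001110101000111 = 0b00010110001100010010001010100.
Add column by column in base 2, right to left:
  0+1 = 1
  0+0 = 0
  1+1 = 0 carry 1
  0+0+1 = 1
  1+1 = 0 carry 1
  0+1+1 = 0 carry 1
  1+0+1 = 0 carry 1
  0+1+1 = 0 carry 1
  0+1+1 = 0 carry 1
  0+0+1 = 1
  1+0 = 1
  0+1 = 1
  0+1 = 1
  1+1 = 0 carry 1
  0+0+1 = 1
  0+1 = 1
  0+0 = 0
  1+1 = 0 carry 1
  1+0+1 = 0 carry 1
  0+0+1 = 1
  0+1 = 1
  0+0 = 0
  1+1 = 0 carry 1
  1+0+1 = 0 carry 1
  0+0+1 = 1
  1+0 = 1
  0+0 = 0
  0+1 = 1
  0+1 = 1

0b11011000110001101111000001001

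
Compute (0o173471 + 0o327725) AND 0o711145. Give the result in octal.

Add column by column in base 8, right to left:
  1+5 = 6
  7+2 = 1 carry 1
  4+7+1 = 4 carry 1
  3+7+1 = 3 carry 1
  7+2+1 = 2 carry 1
  1+3+1 = 5
Sum = 0o523416; now AND with 0o711145:
  5&7=5, 2&1=0, 3&1=1, 4&1=0, 1&4=0, 6&5=4

0o501004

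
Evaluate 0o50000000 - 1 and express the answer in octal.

0o47777777

The trailing 7 digits are 0, so subtracting 1 borrows through: they become 7 and the next digit up decrements.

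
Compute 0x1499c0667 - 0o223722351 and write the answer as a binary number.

0x1499c0667 = 0b101001001100111000000011001100111 in binary.
0o223722351 = 0b10010011111010010011101001 in binary.
Subtract column by column in base 2:
  1-1 → 0
  1-0 → 1
  1-0 → 1
  0-1 → 1 (borrow)
  0-0-1 → 1 (borrow)
  1-1-1 → 1 (borrow)
  1-1-1 → 1 (borrow)
  0-1-1 → 0 (borrow)
  0-0-1 → 1 (borrow)
  1-0-1 → 0
  1-1 → 0
  0-0 → 0
  0-0 → 0
  0-1 → 1 (borrow)
  0-0-1 → 1 (borrow)
  0-1-1 → 0 (borrow)
  0-1-1 → 0 (borrow)
  0-1-1 → 0 (borrow)
  1-1-1 → 1 (borrow)
  1-1-1 → 1 (borrow)
  1-0-1 → 0
  0-0 → 0
  0-1 → 1 (borrow)
  1-0-1 → 0
  1-0 → 1
  0-1 → 1 (borrow)
  0-0-1 → 1 (borrow)
  1-0-1 → 0
  0-0 → 0
  0-0 → 0
  1-0 → 1
  0-0 → 0
  1-0 → 1

0b101000111010011000110000101111110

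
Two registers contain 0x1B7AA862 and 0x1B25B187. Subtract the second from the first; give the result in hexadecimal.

0x54F6DB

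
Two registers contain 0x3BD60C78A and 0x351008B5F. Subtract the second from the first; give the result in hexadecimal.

0x6C603C2B

Subtract column by column in base 16:
  A-F → B (borrow)
  8-5-1 → 2
  7-B → C (borrow)
  C-8-1 → 3
  0-0 → 0
  6-0 → 6
  D-1 → C
  B-5 → 6
  3-3 → 0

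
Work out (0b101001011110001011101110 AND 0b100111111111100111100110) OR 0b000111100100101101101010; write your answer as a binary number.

0b100111111110101111101110

0b101001011110001011101110 AND 0b100111111111100111100110 = 0b100001011110000011100110.
Then OR with 0b000111100100101101101010.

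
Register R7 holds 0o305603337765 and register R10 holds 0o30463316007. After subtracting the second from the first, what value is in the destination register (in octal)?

0o255120021756

Subtract column by column in base 8:
  5-7 → 6 (borrow)
  6-0-1 → 5
  7-0 → 7
  7-6 → 1
  3-1 → 2
  3-3 → 0
  3-3 → 0
  0-6 → 2 (borrow)
  6-4-1 → 1
  5-0 → 5
  0-3 → 5 (borrow)
  3-0-1 → 2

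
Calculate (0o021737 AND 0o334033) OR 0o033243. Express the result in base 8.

0o33273

0o021737 AND 0o334033 = 0o020033.
Then OR with 0o033243.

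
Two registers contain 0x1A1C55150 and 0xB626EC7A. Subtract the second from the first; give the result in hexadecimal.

0xEB9E64D6

Subtract column by column in base 16:
  0-A → 6 (borrow)
  5-7-1 → D (borrow)
  1-C-1 → 4 (borrow)
  5-E-1 → 6 (borrow)
  5-6-1 → E (borrow)
  C-2-1 → 9
  1-6 → B (borrow)
  A-B-1 → E (borrow)
  1-0-1 → 0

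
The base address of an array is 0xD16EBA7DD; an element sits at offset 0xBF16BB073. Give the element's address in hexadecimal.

0x1908575850

Add column by column in base 16, right to left:
  D+3 = 0 carry 1
  D+7+1 = 5 carry 1
  7+0+1 = 8
  A+B = 5 carry 1
  B+B+1 = 7 carry 1
  E+6+1 = 5 carry 1
  6+1+1 = 8
  1+F = 0 carry 1
  D+B+1 = 9 carry 1
  final carry 1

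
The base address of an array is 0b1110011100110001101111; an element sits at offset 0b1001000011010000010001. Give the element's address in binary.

0b10111100000000010000000

Add column by column in base 2, right to left:
  1+1 = 0 carry 1
  1+0+1 = 0 carry 1
  1+0+1 = 0 carry 1
  1+0+1 = 0 carry 1
  0+1+1 = 0 carry 1
  1+0+1 = 0 carry 1
  1+0+1 = 0 carry 1
  0+0+1 = 1
  0+0 = 0
  0+0 = 0
  1+1 = 0 carry 1
  1+0+1 = 0 carry 1
  0+1+1 = 0 carry 1
  0+1+1 = 0 carry 1
  1+0+1 = 0 carry 1
  1+0+1 = 0 carry 1
  1+0+1 = 0 carry 1
  0+0+1 = 1
  0+1 = 1
  1+0 = 1
  1+0 = 1
  1+1 = 0 carry 1
  final carry 1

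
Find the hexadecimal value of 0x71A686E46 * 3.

0x154F394AD2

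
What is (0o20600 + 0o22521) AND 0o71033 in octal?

Add column by column in base 8, right to left:
  0+1 = 1
  0+2 = 2
  6+5 = 3 carry 1
  0+2+1 = 3
  2+2 = 4
Sum = 0o43321; now AND with 0o71033:
  4&7=4, 3&1=1, 3&0=0, 2&3=2, 1&3=1

0o41021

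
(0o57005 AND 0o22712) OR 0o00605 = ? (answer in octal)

0o2605

0o57005 AND 0o22712 = 0o02000.
Then OR with 0o00605.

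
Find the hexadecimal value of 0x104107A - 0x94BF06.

0x6F5174

Subtract column by column in base 16:
  A-6 → 4
  7-0 → 7
  0-F → 1 (borrow)
  1-B-1 → 5 (borrow)
  4-4-1 → F (borrow)
  0-9-1 → 6 (borrow)
  1-0-1 → 0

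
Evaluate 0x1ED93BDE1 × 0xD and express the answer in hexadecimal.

Multiply each base-16 digit by 13, carrying:
  1×13 = 13 → write D
  E×13 = 182 → write 6 carry 11
  D×13+11 = 180 → write 4 carry 11
  B×13+11 = 154 → write A carry 9
  3×13+9 = 48 → write 0 carry 3
  9×13+3 = 120 → write 8 carry 7
  D×13+7 = 176 → write 0 carry 11
  E×13+11 = 193 → write 1 carry 12
  1×13+12 = 25 → write 9 carry 1
  remaining carry: 1

0x191080A46D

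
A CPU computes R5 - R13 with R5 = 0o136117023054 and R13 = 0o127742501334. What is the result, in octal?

0o6154321520

Subtract column by column in base 8:
  4-4 → 0
  5-3 → 2
  0-3 → 5 (borrow)
  3-1-1 → 1
  2-0 → 2
  0-5 → 3 (borrow)
  7-2-1 → 4
  1-4 → 5 (borrow)
  1-7-1 → 1 (borrow)
  6-7-1 → 6 (borrow)
  3-2-1 → 0
  1-1 → 0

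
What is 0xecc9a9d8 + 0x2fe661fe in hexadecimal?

Add column by column in base 16, right to left:
  8+e = 6 carry 1
  d+f+1 = d carry 1
  9+1+1 = b
  a+6 = 0 carry 1
  9+6+1 = 0 carry 1
  c+e+1 = b carry 1
  c+f+1 = c carry 1
  e+2+1 = 1 carry 1
  final carry 1

0x11cb00bd6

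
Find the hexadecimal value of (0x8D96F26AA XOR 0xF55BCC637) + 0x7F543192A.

First 0x8D96F26AA XOR 0xF55BCC637 = 0x78CD3E09D.
Add column by column in base 16, right to left:
  D+A = 7 carry 1
  9+2+1 = C
  0+9 = 9
  E+1 = F
  3+3 = 6
  D+4 = 1 carry 1
  C+5+1 = 2 carry 1
  8+F+1 = 8 carry 1
  7+7+1 = F

0xF8216F9C7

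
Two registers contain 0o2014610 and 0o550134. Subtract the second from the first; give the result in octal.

0o1244454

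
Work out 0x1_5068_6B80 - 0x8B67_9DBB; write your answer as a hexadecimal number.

Subtract column by column in base 16:
  0-B → 5 (borrow)
  8-B-1 → C (borrow)
  B-D-1 → D (borrow)
  6-9-1 → C (borrow)
  8-7-1 → 0
  6-6 → 0
  0-B → 5 (borrow)
  5-8-1 → C (borrow)
  1-0-1 → 0

0xC500CDC5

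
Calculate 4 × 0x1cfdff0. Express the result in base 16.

Multiply each base-16 digit by 4, carrying:
  0×4 = 0 → write 0
  f×4 = 60 → write c carry 3
  f×4+3 = 63 → write f carry 3
  d×4+3 = 55 → write 7 carry 3
  f×4+3 = 63 → write f carry 3
  c×4+3 = 51 → write 3 carry 3
  1×4+3 = 7 → write 7

0x73f7fc0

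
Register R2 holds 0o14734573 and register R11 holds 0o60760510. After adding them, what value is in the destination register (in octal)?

Add column by column in base 8, right to left:
  3+0 = 3
  7+1 = 0 carry 1
  5+5+1 = 3 carry 1
  4+0+1 = 5
  3+6 = 1 carry 1
  7+7+1 = 7 carry 1
  4+0+1 = 5
  1+6 = 7

0o75715303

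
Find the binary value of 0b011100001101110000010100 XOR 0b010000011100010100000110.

XOR bit by bit (1 where the bits differ):
  011100001101110000010100
^ 010000011100010100000110
= 001100010001100100010010

0b001100010001100100010010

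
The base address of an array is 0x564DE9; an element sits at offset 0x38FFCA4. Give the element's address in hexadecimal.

0x3E64A8D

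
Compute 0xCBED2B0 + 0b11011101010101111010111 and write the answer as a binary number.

0xCBED2B0 = 0b1100101111101101001010110000 in binary.
Add column by column in base 2, right to left:
  0+1 = 1
  0+1 = 1
  0+1 = 1
  0+0 = 0
  1+1 = 0 carry 1
  1+0+1 = 0 carry 1
  0+1+1 = 0 carry 1
  1+1+1 = 1 carry 1
  0+1+1 = 0 carry 1
  1+1+1 = 1 carry 1
  0+0+1 = 1
  0+1 = 1
  1+0 = 1
  0+1 = 1
  1+0 = 1
  1+1 = 0 carry 1
  0+0+1 = 1
  1+1 = 0 carry 1
  1+1+1 = 1 carry 1
  1+1+1 = 1 carry 1
  1+0+1 = 0 carry 1
  1+1+1 = 1 carry 1
  0+1+1 = 0 carry 1
  1+0+1 = 0 carry 1
  0+0+1 = 1
  0+0 = 0
  1+0 = 1
  1+0 = 1

0b1101001011010111111010000111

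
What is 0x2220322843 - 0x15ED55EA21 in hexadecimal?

0xC32DC3E22

Subtract column by column in base 16:
  3-1 → 2
  4-2 → 2
  8-A → E (borrow)
  2-E-1 → 3 (borrow)
  2-5-1 → C (borrow)
  3-5-1 → D (borrow)
  0-D-1 → 2 (borrow)
  2-E-1 → 3 (borrow)
  2-5-1 → C (borrow)
  2-1-1 → 0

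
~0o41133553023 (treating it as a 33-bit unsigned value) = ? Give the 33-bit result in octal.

Each oct digit d becomes 7−d:
  4→3, 1→6, 1→6, 3→4, 3→4, 5→2, 5→2, 3→4, 0→7, 2→5, 3→4

0o36644224754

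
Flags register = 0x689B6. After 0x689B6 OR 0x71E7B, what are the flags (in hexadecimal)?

OR each hex digit independently (no carries):
  6|7=7, 8|1=9, 9|E=F, B|7=F, 6|B=F

0x79FFF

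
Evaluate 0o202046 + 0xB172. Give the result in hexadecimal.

0x1B598

0o202046 = 0x10426 in hexadecimal.
Add column by column in base 16, right to left:
  6+2 = 8
  2+7 = 9
  4+1 = 5
  0+B = B
  1+0 = 1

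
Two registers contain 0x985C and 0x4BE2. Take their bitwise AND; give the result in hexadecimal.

AND each hex digit independently (no carries):
  9&4=0, 8&B=8, 5&E=4, C&2=0

0x0840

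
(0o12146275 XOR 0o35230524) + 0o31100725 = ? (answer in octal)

0o60477676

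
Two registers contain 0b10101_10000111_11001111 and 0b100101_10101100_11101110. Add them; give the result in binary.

0b1110110011010010111101

Add column by column in base 2, right to left:
  1+0 = 1
  1+1 = 0 carry 1
  1+1+1 = 1 carry 1
  1+1+1 = 1 carry 1
  0+0+1 = 1
  0+1 = 1
  1+1 = 0 carry 1
  1+1+1 = 1 carry 1
  1+0+1 = 0 carry 1
  1+0+1 = 0 carry 1
  1+1+1 = 1 carry 1
  0+1+1 = 0 carry 1
  0+0+1 = 1
  0+1 = 1
  0+0 = 0
  1+1 = 0 carry 1
  1+1+1 = 1 carry 1
  0+0+1 = 1
  1+1 = 0 carry 1
  0+0+1 = 1
  1+0 = 1
  0+1 = 1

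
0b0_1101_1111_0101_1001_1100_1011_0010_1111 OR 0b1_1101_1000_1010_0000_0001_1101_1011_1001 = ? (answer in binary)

0b111011111111110011101111110111111

OR bit by bit (1 where either bit is 1):
  011011111010110011100101100101111
| 111011000101000000001110110111001
= 111011111111110011101111110111111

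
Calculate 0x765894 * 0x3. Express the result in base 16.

Multiply each base-16 digit by 3, carrying:
  4×3 = 12 → write C
  9×3 = 27 → write B carry 1
  8×3+1 = 25 → write 9 carry 1
  5×3+1 = 16 → write 0 carry 1
  6×3+1 = 19 → write 3 carry 1
  7×3+1 = 22 → write 6 carry 1
  remaining carry: 1

0x16309BC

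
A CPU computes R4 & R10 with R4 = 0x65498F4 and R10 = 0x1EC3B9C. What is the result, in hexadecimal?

AND each hex digit independently (no carries):
  6&1=0, 5&E=4, 4&C=4, 9&3=1, 8&B=8, F&9=9, 4&C=4

0x0441894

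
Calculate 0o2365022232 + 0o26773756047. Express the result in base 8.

0o31361000301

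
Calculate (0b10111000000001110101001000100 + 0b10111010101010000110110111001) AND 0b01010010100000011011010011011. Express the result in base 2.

Add column by column in base 2, right to left:
  0+1 = 1
  0+0 = 0
  1+0 = 1
  0+1 = 1
  0+1 = 1
  0+1 = 1
  1+0 = 1
  0+1 = 1
  0+1 = 1
  1+0 = 1
  0+1 = 1
  1+1 = 0 carry 1
  0+0+1 = 1
  1+0 = 1
  1+0 = 1
  1+0 = 1
  0+1 = 1
  0+0 = 0
  0+1 = 1
  0+0 = 0
  0+1 = 1
  0+0 = 0
  0+1 = 1
  0+0 = 0
  1+1 = 0 carry 1
  1+1+1 = 1 carry 1
  1+1+1 = 1 carry 1
  0+0+1 = 1
  1+1 = 0 carry 1
  final carry 1
Sum = 0b101110010101011111011111111101; now AND with 0b01010010100000011011010011011:
  101110010101011111011111111101
& 001010010100000011011010011011
= 001010010100000011011010011001

0b1010010100000011011010011001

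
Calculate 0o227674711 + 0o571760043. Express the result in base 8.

Add column by column in base 8, right to left:
  1+3 = 4
  1+4 = 5
  7+0 = 7
  4+0 = 4
  7+6 = 5 carry 1
  6+7+1 = 6 carry 1
  7+1+1 = 1 carry 1
  2+7+1 = 2 carry 1
  2+5+1 = 0 carry 1
  final carry 1

0o1021654754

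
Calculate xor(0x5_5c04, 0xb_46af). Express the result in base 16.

XOR each hex digit independently (no carries):
  5^b=e, 5^4=1, c^6=a, 0^a=a, 4^f=b

0xe1aab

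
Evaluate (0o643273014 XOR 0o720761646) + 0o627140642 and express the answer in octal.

First 0o643273014 XOR 0o720761646 = 0o163512652.
Add column by column in base 8, right to left:
  2+2 = 4
  5+4 = 1 carry 1
  6+6+1 = 5 carry 1
  2+0+1 = 3
  1+4 = 5
  5+1 = 6
  3+7 = 2 carry 1
  6+2+1 = 1 carry 1
  1+6+1 = 0 carry 1
  final carry 1

0o1012653514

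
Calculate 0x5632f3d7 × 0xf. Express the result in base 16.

Multiply each base-16 digit by 15, carrying:
  7×15 = 105 → write 9 carry 6
  d×15+6 = 201 → write 9 carry 12
  3×15+12 = 57 → write 9 carry 3
  f×15+3 = 228 → write 4 carry 14
  2×15+14 = 44 → write c carry 2
  3×15+2 = 47 → write f carry 2
  6×15+2 = 92 → write c carry 5
  5×15+5 = 80 → write 0 carry 5
  remaining carry: 5

0x50cfc4999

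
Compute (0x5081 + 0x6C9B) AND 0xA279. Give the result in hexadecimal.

0xA018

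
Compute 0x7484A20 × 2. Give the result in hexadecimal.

0xE909440

Multiply each base-16 digit by 2, carrying:
  0×2 = 0 → write 0
  2×2 = 4 → write 4
  A×2 = 20 → write 4 carry 1
  4×2+1 = 9 → write 9
  8×2 = 16 → write 0 carry 1
  4×2+1 = 9 → write 9
  7×2 = 14 → write E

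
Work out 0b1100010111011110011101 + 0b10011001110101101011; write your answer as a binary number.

0b1110110001010100001000

Add column by column in base 2, right to left:
  1+1 = 0 carry 1
  0+1+1 = 0 carry 1
  1+0+1 = 0 carry 1
  1+1+1 = 1 carry 1
  1+0+1 = 0 carry 1
  0+1+1 = 0 carry 1
  0+1+1 = 0 carry 1
  1+0+1 = 0 carry 1
  1+1+1 = 1 carry 1
  1+0+1 = 0 carry 1
  1+1+1 = 1 carry 1
  0+1+1 = 0 carry 1
  1+1+1 = 1 carry 1
  1+0+1 = 0 carry 1
  1+0+1 = 0 carry 1
  0+1+1 = 0 carry 1
  1+1+1 = 1 carry 1
  0+0+1 = 1
  0+0 = 0
  0+1 = 1
  1+0 = 1
  1+0 = 1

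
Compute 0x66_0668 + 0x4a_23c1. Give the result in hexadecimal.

0xb02a29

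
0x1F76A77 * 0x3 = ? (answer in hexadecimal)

0x5E63F65

Multiply each base-16 digit by 3, carrying:
  7×3 = 21 → write 5 carry 1
  7×3+1 = 22 → write 6 carry 1
  A×3+1 = 31 → write F carry 1
  6×3+1 = 19 → write 3 carry 1
  7×3+1 = 22 → write 6 carry 1
  F×3+1 = 46 → write E carry 2
  1×3+2 = 5 → write 5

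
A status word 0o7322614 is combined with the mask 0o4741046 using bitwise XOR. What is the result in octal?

XOR each oct digit independently (no carries):
  7^4=3, 3^7=4, 2^4=6, 2^1=3, 6^0=6, 1^4=5, 4^6=2

0o3463652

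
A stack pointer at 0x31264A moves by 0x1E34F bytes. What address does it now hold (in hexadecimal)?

0x330999

Add column by column in base 16, right to left:
  A+F = 9 carry 1
  4+4+1 = 9
  6+3 = 9
  2+E = 0 carry 1
  1+1+1 = 3
  3+0 = 3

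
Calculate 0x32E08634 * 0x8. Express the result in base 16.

Multiply each base-16 digit by 8, carrying:
  4×8 = 32 → write 0 carry 2
  3×8+2 = 26 → write A carry 1
  6×8+1 = 49 → write 1 carry 3
  8×8+3 = 67 → write 3 carry 4
  0×8+4 = 4 → write 4
  E×8 = 112 → write 0 carry 7
  2×8+7 = 23 → write 7 carry 1
  3×8+1 = 25 → write 9 carry 1
  remaining carry: 1

0x1970431A0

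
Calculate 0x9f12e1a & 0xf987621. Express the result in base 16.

AND each hex digit independently (no carries):
  9&f=9, f&9=9, 1&8=0, 2&7=2, e&6=6, 1&2=0, a&1=0

0x9902600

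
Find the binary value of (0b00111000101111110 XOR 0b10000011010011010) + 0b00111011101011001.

0b11110111100111101

First 0b00111000101111110 XOR 0b10000011010011010 = 0b10111011111100100.
Add column by column in base 2, right to left:
  0+1 = 1
  0+0 = 0
  1+0 = 1
  0+1 = 1
  0+1 = 1
  1+0 = 1
  1+1 = 0 carry 1
  1+0+1 = 0 carry 1
  1+1+1 = 1 carry 1
  1+1+1 = 1 carry 1
  1+1+1 = 1 carry 1
  0+0+1 = 1
  1+1 = 0 carry 1
  1+1+1 = 1 carry 1
  1+1+1 = 1 carry 1
  0+0+1 = 1
  1+0 = 1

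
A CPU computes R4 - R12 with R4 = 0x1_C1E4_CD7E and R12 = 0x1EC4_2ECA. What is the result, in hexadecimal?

Subtract column by column in base 16:
  E-A → 4
  7-C → B (borrow)
  D-E-1 → E (borrow)
  C-2-1 → 9
  4-4 → 0
  E-C → 2
  1-E → 3 (borrow)
  C-1-1 → A
  1-0 → 1

0x1A3209EB4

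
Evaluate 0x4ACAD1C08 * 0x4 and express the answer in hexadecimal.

Multiply each base-16 digit by 4, carrying:
  8×4 = 32 → write 0 carry 2
  0×4+2 = 2 → write 2
  C×4 = 48 → write 0 carry 3
  1×4+3 = 7 → write 7
  D×4 = 52 → write 4 carry 3
  A×4+3 = 43 → write B carry 2
  C×4+2 = 50 → write 2 carry 3
  A×4+3 = 43 → write B carry 2
  4×4+2 = 18 → write 2 carry 1
  remaining carry: 1

0x12B2B47020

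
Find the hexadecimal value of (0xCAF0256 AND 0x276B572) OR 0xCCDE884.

0xCEFE8D6

0xCAF0256 AND 0x276B572 = 0x0260052.
Then OR with 0xCCDE884.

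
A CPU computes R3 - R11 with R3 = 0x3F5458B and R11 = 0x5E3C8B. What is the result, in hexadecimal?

Subtract column by column in base 16:
  B-B → 0
  8-8 → 0
  5-C → 9 (borrow)
  4-3-1 → 0
  5-E → 7 (borrow)
  F-5-1 → 9
  3-0 → 3

0x3970900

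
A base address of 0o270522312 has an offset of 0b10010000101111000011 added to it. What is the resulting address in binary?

0b10111010111011000010001101

0o270522312 = 0b10111000101010010011001010 in binary.
Add column by column in base 2, right to left:
  0+1 = 1
  1+1 = 0 carry 1
  0+0+1 = 1
  1+0 = 1
  0+0 = 0
  0+0 = 0
  1+1 = 0 carry 1
  1+1+1 = 1 carry 1
  0+1+1 = 0 carry 1
  0+1+1 = 0 carry 1
  1+0+1 = 0 carry 1
  0+1+1 = 0 carry 1
  0+0+1 = 1
  1+0 = 1
  0+0 = 0
  1+0 = 1
  0+1 = 1
  1+0 = 1
  0+0 = 0
  0+1 = 1
  0+0 = 0
  1+0 = 1
  1+0 = 1
  1+0 = 1
  0+0 = 0
  1+0 = 1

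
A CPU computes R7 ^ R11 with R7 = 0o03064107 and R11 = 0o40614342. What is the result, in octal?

0o43670245

XOR each oct digit independently (no carries):
  0^4=4, 3^0=3, 0^6=6, 6^1=7, 4^4=0, 1^3=2, 0^4=4, 7^2=5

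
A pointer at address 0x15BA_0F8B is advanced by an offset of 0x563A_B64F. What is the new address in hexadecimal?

0x6BF4C5DA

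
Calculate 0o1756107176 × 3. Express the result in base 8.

Multiply each base-8 digit by 3, carrying:
  6×3 = 18 → write 2 carry 2
  7×3+2 = 23 → write 7 carry 2
  1×3+2 = 5 → write 5
  7×3 = 21 → write 5 carry 2
  0×3+2 = 2 → write 2
  1×3 = 3 → write 3
  6×3 = 18 → write 2 carry 2
  5×3+2 = 17 → write 1 carry 2
  7×3+2 = 23 → write 7 carry 2
  1×3+2 = 5 → write 5

0o5712325572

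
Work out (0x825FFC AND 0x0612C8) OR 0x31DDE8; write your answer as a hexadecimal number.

0x33DFE8

0x825FFC AND 0x0612C8 = 0x0212C8.
Then OR with 0x31DDE8.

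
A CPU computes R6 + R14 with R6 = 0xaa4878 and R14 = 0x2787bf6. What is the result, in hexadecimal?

Add column by column in base 16, right to left:
  8+6 = e
  7+f = 6 carry 1
  8+b+1 = 4 carry 1
  4+7+1 = c
  a+8 = 2 carry 1
  a+7+1 = 2 carry 1
  0+2+1 = 3

0x322c46e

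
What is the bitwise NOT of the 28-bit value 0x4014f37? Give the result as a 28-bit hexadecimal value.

Each hex digit d becomes f−d:
  4→b, 0→f, 1→e, 4→b, f→0, 3→c, 7→8

0xbfeb0c8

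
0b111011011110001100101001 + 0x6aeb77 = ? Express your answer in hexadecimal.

0x158cea0

0b111011011110001100101001 = 0xede329 in hexadecimal.
Add column by column in base 16, right to left:
  9+7 = 0 carry 1
  2+7+1 = a
  3+b = e
  e+e = c carry 1
  d+a+1 = 8 carry 1
  e+6+1 = 5 carry 1
  final carry 1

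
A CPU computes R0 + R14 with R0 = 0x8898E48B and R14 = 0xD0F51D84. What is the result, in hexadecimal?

0x1598E020F

Add column by column in base 16, right to left:
  B+4 = F
  8+8 = 0 carry 1
  4+D+1 = 2 carry 1
  E+1+1 = 0 carry 1
  8+5+1 = E
  9+F = 8 carry 1
  8+0+1 = 9
  8+D = 5 carry 1
  final carry 1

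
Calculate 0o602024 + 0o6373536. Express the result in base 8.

Add column by column in base 8, right to left:
  4+6 = 2 carry 1
  2+3+1 = 6
  0+5 = 5
  2+3 = 5
  0+7 = 7
  6+3 = 1 carry 1
  0+6+1 = 7

0o7175562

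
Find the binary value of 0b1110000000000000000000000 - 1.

The trailing 22 digits are 0, so subtracting 1 borrows through: they become 1 and the next digit up decrements.

0b1101111111111111111111111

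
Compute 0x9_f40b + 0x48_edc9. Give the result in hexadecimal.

Add column by column in base 16, right to left:
  b+9 = 4 carry 1
  0+c+1 = d
  4+d = 1 carry 1
  f+e+1 = e carry 1
  9+8+1 = 2 carry 1
  0+4+1 = 5

0x52e1d4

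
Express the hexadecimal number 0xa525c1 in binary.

0b101001010010010111000001

Expand each hex digit to 4 bits: a=1010 5=0101 2=0010 5=0101 c=1100 1=0001.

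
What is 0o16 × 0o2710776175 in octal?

Multiply each base-8 digit by 14, carrying:
  5×14 = 70 → write 6 carry 8
  7×14+8 = 106 → write 2 carry 13
  1×14+13 = 27 → write 3 carry 3
  6×14+3 = 87 → write 7 carry 10
  7×14+10 = 108 → write 4 carry 13
  7×14+13 = 111 → write 7 carry 13
  0×14+13 = 13 → write 5 carry 1
  1×14+1 = 15 → write 7 carry 1
  7×14+1 = 99 → write 3 carry 12
  2×14+12 = 40 → write 0 carry 5
  remaining carry: 5

0o50375747326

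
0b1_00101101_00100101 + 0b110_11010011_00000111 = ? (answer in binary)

0b10000000000000101100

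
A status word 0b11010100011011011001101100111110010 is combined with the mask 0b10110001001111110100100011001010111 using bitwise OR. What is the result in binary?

OR bit by bit (1 where either bit is 1):
  11010100011011011001101100111110010
| 10110001001111110100100011001010111
= 11110101011111111101101111111110111

0b11110101011111111101101111111110111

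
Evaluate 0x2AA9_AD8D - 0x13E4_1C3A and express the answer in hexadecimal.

Subtract column by column in base 16:
  D-A → 3
  8-3 → 5
  D-C → 1
  A-1 → 9
  9-4 → 5
  A-E → C (borrow)
  A-3-1 → 6
  2-1 → 1

0x16C59153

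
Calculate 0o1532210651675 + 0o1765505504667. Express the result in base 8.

0o3517716356564

Add column by column in base 8, right to left:
  5+7 = 4 carry 1
  7+6+1 = 6 carry 1
  6+6+1 = 5 carry 1
  1+4+1 = 6
  5+0 = 5
  6+5 = 3 carry 1
  0+5+1 = 6
  1+0 = 1
  2+5 = 7
  2+5 = 7
  3+6 = 1 carry 1
  5+7+1 = 5 carry 1
  1+1+1 = 3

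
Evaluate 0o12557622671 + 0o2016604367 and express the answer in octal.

Add column by column in base 8, right to left:
  1+7 = 0 carry 1
  7+6+1 = 6 carry 1
  6+3+1 = 2 carry 1
  2+4+1 = 7
  2+0 = 2
  6+6 = 4 carry 1
  7+6+1 = 6 carry 1
  5+1+1 = 7
  5+0 = 5
  2+2 = 4
  1+0 = 1

0o14576427260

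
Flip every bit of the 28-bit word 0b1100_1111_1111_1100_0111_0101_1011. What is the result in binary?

0b0011000000000011100010100100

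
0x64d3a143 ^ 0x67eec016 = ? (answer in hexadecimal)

0x033d6155

XOR each hex digit independently (no carries):
  6^6=0, 4^7=3, d^e=3, 3^e=d, a^c=6, 1^0=1, 4^1=5, 3^6=5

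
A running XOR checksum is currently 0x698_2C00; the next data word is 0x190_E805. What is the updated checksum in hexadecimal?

XOR each hex digit independently (no carries):
  6^1=7, 9^9=0, 8^0=8, 2^E=C, C^8=4, 0^0=0, 0^5=5

0x708C405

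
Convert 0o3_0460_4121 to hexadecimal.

0x3130851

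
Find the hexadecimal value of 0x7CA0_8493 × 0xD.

0x65426BB77

Multiply each base-16 digit by 13, carrying:
  3×13 = 39 → write 7 carry 2
  9×13+2 = 119 → write 7 carry 7
  4×13+7 = 59 → write B carry 3
  8×13+3 = 107 → write B carry 6
  0×13+6 = 6 → write 6
  A×13 = 130 → write 2 carry 8
  C×13+8 = 164 → write 4 carry 10
  7×13+10 = 101 → write 5 carry 6
  remaining carry: 6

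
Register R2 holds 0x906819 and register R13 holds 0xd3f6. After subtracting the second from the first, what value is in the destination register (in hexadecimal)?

0x8f9423

Subtract column by column in base 16:
  9-6 → 3
  1-f → 2 (borrow)
  8-3-1 → 4
  6-d → 9 (borrow)
  0-0-1 → f (borrow)
  9-0-1 → 8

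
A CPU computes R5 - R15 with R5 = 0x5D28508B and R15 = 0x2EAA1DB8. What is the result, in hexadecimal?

Subtract column by column in base 16:
  B-8 → 3
  8-B → D (borrow)
  0-D-1 → 2 (borrow)
  5-1-1 → 3
  8-A → E (borrow)
  2-A-1 → 7 (borrow)
  D-E-1 → E (borrow)
  5-2-1 → 2

0x2E7E32D3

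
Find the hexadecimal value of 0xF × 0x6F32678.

Multiply each base-16 digit by 15, carrying:
  8×15 = 120 → write 8 carry 7
  7×15+7 = 112 → write 0 carry 7
  6×15+7 = 97 → write 1 carry 6
  2×15+6 = 36 → write 4 carry 2
  3×15+2 = 47 → write F carry 2
  F×15+2 = 227 → write 3 carry 14
  6×15+14 = 104 → write 8 carry 6
  remaining carry: 6

0x683F4108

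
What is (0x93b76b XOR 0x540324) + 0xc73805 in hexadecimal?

0x18eec54

First 0x93b76b XOR 0x540324 = 0xc7b44f.
Add column by column in base 16, right to left:
  f+5 = 4 carry 1
  4+0+1 = 5
  4+8 = c
  b+3 = e
  7+7 = e
  c+c = 8 carry 1
  final carry 1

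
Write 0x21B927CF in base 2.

Expand each hex digit to 4 bits: 2=0010 1=0001 B=1011 9=1001 2=0010 7=0111 C=1100 F=1111.

0b100001101110010010011111001111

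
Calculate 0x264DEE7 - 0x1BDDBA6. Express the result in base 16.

0xA70341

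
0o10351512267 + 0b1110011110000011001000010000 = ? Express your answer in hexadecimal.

0o10351512267 = 0x43a694b7 in hexadecimal.
0b1110011110000011001000010000 = 0xe783210 in hexadecimal.
Add column by column in base 16, right to left:
  7+0 = 7
  b+1 = c
  4+2 = 6
  9+3 = c
  6+8 = e
  a+7 = 1 carry 1
  3+e+1 = 2 carry 1
  4+0+1 = 5

0x521ec6c7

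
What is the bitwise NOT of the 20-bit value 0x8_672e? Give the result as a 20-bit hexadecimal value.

0x798d1

Each hex digit d becomes f−d:
  8→7, 6→9, 7→8, 2→d, e→1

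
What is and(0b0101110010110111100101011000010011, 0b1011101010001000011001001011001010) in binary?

0b0001100010000000000001001000000010

AND bit by bit (1 only where both bits are 1):
  0101110010110111100101011000010011
& 1011101010001000011001001011001010
= 0001100010000000000001001000000010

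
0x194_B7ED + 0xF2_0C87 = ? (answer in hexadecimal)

0x286C474

Add column by column in base 16, right to left:
  D+7 = 4 carry 1
  E+8+1 = 7 carry 1
  7+C+1 = 4 carry 1
  B+0+1 = C
  4+2 = 6
  9+F = 8 carry 1
  1+0+1 = 2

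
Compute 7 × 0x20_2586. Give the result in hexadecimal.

0xE106AA

Multiply each base-16 digit by 7, carrying:
  6×7 = 42 → write A carry 2
  8×7+2 = 58 → write A carry 3
  5×7+3 = 38 → write 6 carry 2
  2×7+2 = 16 → write 0 carry 1
  0×7+1 = 1 → write 1
  2×7 = 14 → write E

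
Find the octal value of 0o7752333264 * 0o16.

0o157321776730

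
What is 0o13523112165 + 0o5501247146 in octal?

0o21224361333

Add column by column in base 8, right to left:
  5+6 = 3 carry 1
  6+4+1 = 3 carry 1
  1+1+1 = 3
  2+7 = 1 carry 1
  1+4+1 = 6
  1+2 = 3
  3+1 = 4
  2+0 = 2
  5+5 = 2 carry 1
  3+5+1 = 1 carry 1
  1+0+1 = 2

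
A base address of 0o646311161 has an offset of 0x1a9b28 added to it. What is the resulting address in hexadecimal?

0x6b42d99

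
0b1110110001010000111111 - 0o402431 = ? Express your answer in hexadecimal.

0b1110110001010000111111 = 0x3B143F in hexadecimal.
0o402431 = 0x20519 in hexadecimal.
Subtract column by column in base 16:
  F-9 → 6
  3-1 → 2
  4-5 → F (borrow)
  1-0-1 → 0
  B-2 → 9
  3-0 → 3

0x390F26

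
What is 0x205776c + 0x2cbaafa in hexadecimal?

0x4d12266

Add column by column in base 16, right to left:
  c+a = 6 carry 1
  6+f+1 = 6 carry 1
  7+a+1 = 2 carry 1
  7+a+1 = 2 carry 1
  5+b+1 = 1 carry 1
  0+c+1 = d
  2+2 = 4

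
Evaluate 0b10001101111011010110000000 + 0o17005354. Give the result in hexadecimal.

0x273C06C

0b10001101111011010110000000 = 0x237B580 in hexadecimal.
0o17005354 = 0x3C0AEC in hexadecimal.
Add column by column in base 16, right to left:
  0+C = C
  8+E = 6 carry 1
  5+A+1 = 0 carry 1
  B+0+1 = C
  7+C = 3 carry 1
  3+3+1 = 7
  2+0 = 2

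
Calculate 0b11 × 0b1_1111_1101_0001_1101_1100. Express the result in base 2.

0b10111110111010110010100

Multiply each base-2 digit by 3, carrying:
  0×3 = 0 → write 0
  0×3 = 0 → write 0
  1×3 = 3 → write 1 carry 1
  1×3+1 = 4 → write 0 carry 2
  1×3+2 = 5 → write 1 carry 2
  0×3+2 = 2 → write 0 carry 1
  1×3+1 = 4 → write 0 carry 2
  1×3+2 = 5 → write 1 carry 2
  1×3+2 = 5 → write 1 carry 2
  0×3+2 = 2 → write 0 carry 1
  0×3+1 = 1 → write 1
  0×3 = 0 → write 0
  1×3 = 3 → write 1 carry 1
  0×3+1 = 1 → write 1
  1×3 = 3 → write 1 carry 1
  1×3+1 = 4 → write 0 carry 2
  1×3+2 = 5 → write 1 carry 2
  1×3+2 = 5 → write 1 carry 2
  1×3+2 = 5 → write 1 carry 2
  1×3+2 = 5 → write 1 carry 2
  1×3+2 = 5 → write 1 carry 2
  remaining carry: 10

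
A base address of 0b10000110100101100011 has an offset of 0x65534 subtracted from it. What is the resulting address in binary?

0x65534 = 0b1100101010100110100 in binary.
Subtract column by column in base 2:
  1-0 → 1
  1-0 → 1
  0-1 → 1 (borrow)
  0-0-1 → 1 (borrow)
  0-1-1 → 0 (borrow)
  1-1-1 → 1 (borrow)
  1-0-1 → 0
  0-0 → 0
  1-1 → 0
  0-0 → 0
  0-1 → 1 (borrow)
  1-0-1 → 0
  0-1 → 1 (borrow)
  1-0-1 → 0
  1-1 → 0
  0-0 → 0
  0-0 → 0
  0-1 → 1 (borrow)
  0-1-1 → 0 (borrow)
  1-0-1 → 0

0b100001010000101111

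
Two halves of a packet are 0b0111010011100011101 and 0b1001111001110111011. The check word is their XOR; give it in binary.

0b1110101010010100110

XOR bit by bit (1 where the bits differ):
  0111010011100011101
^ 1001111001110111011
= 1110101010010100110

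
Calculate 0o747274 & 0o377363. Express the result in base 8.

0o347260

AND each oct digit independently (no carries):
  7&3=3, 4&7=4, 7&7=7, 2&3=2, 7&6=6, 4&3=0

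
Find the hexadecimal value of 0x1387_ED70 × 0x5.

0x61A7A330

Multiply each base-16 digit by 5, carrying:
  0×5 = 0 → write 0
  7×5 = 35 → write 3 carry 2
  D×5+2 = 67 → write 3 carry 4
  E×5+4 = 74 → write A carry 4
  7×5+4 = 39 → write 7 carry 2
  8×5+2 = 42 → write A carry 2
  3×5+2 = 17 → write 1 carry 1
  1×5+1 = 6 → write 6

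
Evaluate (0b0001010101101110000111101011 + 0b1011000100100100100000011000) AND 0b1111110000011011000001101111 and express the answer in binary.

Add column by column in base 2, right to left:
  1+0 = 1
  1+0 = 1
  0+0 = 0
  1+1 = 0 carry 1
  0+1+1 = 0 carry 1
  1+0+1 = 0 carry 1
  1+0+1 = 0 carry 1
  1+0+1 = 0 carry 1
  1+0+1 = 0 carry 1
  0+0+1 = 1
  0+0 = 0
  0+1 = 1
  0+0 = 0
  1+0 = 1
  1+1 = 0 carry 1
  1+0+1 = 0 carry 1
  0+0+1 = 1
  1+1 = 0 carry 1
  1+0+1 = 0 carry 1
  0+0+1 = 1
  1+1 = 0 carry 1
  0+0+1 = 1
  1+0 = 1
  0+0 = 0
  1+1 = 0 carry 1
  0+1+1 = 0 carry 1
  0+0+1 = 1
  0+1 = 1
Sum = 0b1100011010010010101000000011; now AND with 0b1111110000011011000001101111:
  1100011010010010101000000011
& 1111110000011011000001101111
= 1100010000010010000000000011

0b1100010000010010000000000011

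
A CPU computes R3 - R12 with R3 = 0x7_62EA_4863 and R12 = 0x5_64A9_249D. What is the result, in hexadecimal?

Subtract column by column in base 16:
  3-D → 6 (borrow)
  6-9-1 → C (borrow)
  8-4-1 → 3
  4-2 → 2
  A-9 → 1
  E-A → 4
  2-4 → E (borrow)
  6-6-1 → F (borrow)
  7-5-1 → 1

0x1FE4123C6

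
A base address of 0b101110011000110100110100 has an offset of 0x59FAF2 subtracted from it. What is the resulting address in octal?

0o27711102

0b101110011000110100110100 = 0o56306464 in octal.
0x59FAF2 = 0o26375362 in octal.
Subtract column by column in base 8:
  4-2 → 2
  6-6 → 0
  4-3 → 1
  6-5 → 1
  0-7 → 1 (borrow)
  3-3-1 → 7 (borrow)
  6-6-1 → 7 (borrow)
  5-2-1 → 2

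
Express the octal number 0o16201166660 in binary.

0b1110010000001001110110110110000

Each octal digit is 3 bits: 1=001 6=110 2=010 0=000 1=001 1=001 6=110 6=110 6=110 6=110 0=000.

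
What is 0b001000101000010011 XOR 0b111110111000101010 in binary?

0b110110010000111001

XOR bit by bit (1 where the bits differ):
  001000101000010011
^ 111110111000101010
= 110110010000111001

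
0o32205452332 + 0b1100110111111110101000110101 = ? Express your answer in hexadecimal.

0o32205452332 = 0xd21654da in hexadecimal.
0b1100110111111110101000110101 = 0xcdfea35 in hexadecimal.
Add column by column in base 16, right to left:
  a+5 = f
  d+3 = 0 carry 1
  4+a+1 = f
  5+e = 3 carry 1
  6+f+1 = 6 carry 1
  1+d+1 = f
  2+c = e
  d+0 = d

0xdef63f0f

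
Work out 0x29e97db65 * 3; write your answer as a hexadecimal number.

Multiply each base-16 digit by 3, carrying:
  5×3 = 15 → write f
  6×3 = 18 → write 2 carry 1
  b×3+1 = 34 → write 2 carry 2
  d×3+2 = 41 → write 9 carry 2
  7×3+2 = 23 → write 7 carry 1
  9×3+1 = 28 → write c carry 1
  e×3+1 = 43 → write b carry 2
  9×3+2 = 29 → write d carry 1
  2×3+1 = 7 → write 7

0x7dbc7922f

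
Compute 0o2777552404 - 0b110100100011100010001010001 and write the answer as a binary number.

0o2777552404 = 0b10111111111101101010100000100 in binary.
Subtract column by column in base 2:
  0-1 → 1 (borrow)
  0-0-1 → 1 (borrow)
  1-0-1 → 0
  0-0 → 0
  0-1 → 1 (borrow)
  0-0-1 → 1 (borrow)
  0-1-1 → 0 (borrow)
  0-0-1 → 1 (borrow)
  1-0-1 → 0
  0-0 → 0
  1-1 → 0
  0-0 → 0
  1-0 → 1
  0-0 → 0
  1-1 → 0
  1-1 → 0
  0-1 → 1 (borrow)
  1-0-1 → 0
  1-0 → 1
  1-0 → 1
  1-1 → 0
  1-0 → 1
  1-0 → 1
  1-1 → 0
  1-0 → 1
  1-1 → 0
  1-1 → 0
  0-0 → 0
  1-0 → 1

0b10001011011010001000010110011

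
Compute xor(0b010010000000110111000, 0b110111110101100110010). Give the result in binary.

0b100101110101010001010

XOR bit by bit (1 where the bits differ):
  010010000000110111000
^ 110111110101100110010
= 100101110101010001010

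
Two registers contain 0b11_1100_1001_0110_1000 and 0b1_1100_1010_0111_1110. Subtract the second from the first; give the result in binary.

Subtract column by column in base 2:
  0-0 → 0
  0-1 → 1 (borrow)
  0-1-1 → 0 (borrow)
  1-1-1 → 1 (borrow)
  0-1-1 → 0 (borrow)
  1-1-1 → 1 (borrow)
  1-1-1 → 1 (borrow)
  0-0-1 → 1 (borrow)
  1-0-1 → 0
  0-1 → 1 (borrow)
  0-0-1 → 1 (borrow)
  1-1-1 → 1 (borrow)
  0-0-1 → 1 (borrow)
  0-0-1 → 1 (borrow)
  1-1-1 → 1 (borrow)
  1-1-1 → 1 (borrow)
  1-1-1 → 1 (borrow)
  1-0-1 → 0

0b11111111011101010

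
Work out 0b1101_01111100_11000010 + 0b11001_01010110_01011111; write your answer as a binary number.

0b1001101101001100100001

Add column by column in base 2, right to left:
  0+1 = 1
  1+1 = 0 carry 1
  0+1+1 = 0 carry 1
  0+1+1 = 0 carry 1
  0+1+1 = 0 carry 1
  0+0+1 = 1
  1+1 = 0 carry 1
  1+0+1 = 0 carry 1
  0+0+1 = 1
  0+1 = 1
  1+1 = 0 carry 1
  1+0+1 = 0 carry 1
  1+1+1 = 1 carry 1
  1+0+1 = 0 carry 1
  1+1+1 = 1 carry 1
  0+0+1 = 1
  1+1 = 0 carry 1
  0+0+1 = 1
  1+0 = 1
  1+1 = 0 carry 1
  0+1+1 = 0 carry 1
  final carry 1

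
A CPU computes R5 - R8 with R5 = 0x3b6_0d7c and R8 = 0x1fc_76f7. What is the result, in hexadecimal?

0x1b99685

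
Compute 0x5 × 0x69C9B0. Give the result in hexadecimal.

0x210F070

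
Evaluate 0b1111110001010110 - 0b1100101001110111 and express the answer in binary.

0b11000111011111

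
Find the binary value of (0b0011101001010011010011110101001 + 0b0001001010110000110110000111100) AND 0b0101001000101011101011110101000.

Add column by column in base 2, right to left:
  1+0 = 1
  0+0 = 0
  0+1 = 1
  1+1 = 0 carry 1
  0+1+1 = 0 carry 1
  1+1+1 = 1 carry 1
  0+0+1 = 1
  1+0 = 1
  1+0 = 1
  1+0 = 1
  1+1 = 0 carry 1
  0+1+1 = 0 carry 1
  0+0+1 = 1
  1+1 = 0 carry 1
  0+1+1 = 0 carry 1
  1+0+1 = 0 carry 1
  1+0+1 = 0 carry 1
  0+0+1 = 1
  0+0 = 0
  1+1 = 0 carry 1
  0+1+1 = 0 carry 1
  1+0+1 = 0 carry 1
  0+1+1 = 0 carry 1
  0+0+1 = 1
  1+1 = 0 carry 1
  0+0+1 = 1
  1+0 = 1
  1+1 = 0 carry 1
  1+0+1 = 0 carry 1
  final carry 1
Sum = 0b100110100000100001001111100101; now AND with 0b0101001000101011101011110101000:
  0100110100000100001001111100101
& 0101001000101011101011110101000
= 0100000000000000001001110100000

0b100000000000000001001110100000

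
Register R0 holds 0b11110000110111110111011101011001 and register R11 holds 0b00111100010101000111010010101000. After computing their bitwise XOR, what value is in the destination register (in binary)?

0b11001100100010110000001111110001

XOR bit by bit (1 where the bits differ):
  11110000110111110111011101011001
^ 00111100010101000111010010101000
= 11001100100010110000001111110001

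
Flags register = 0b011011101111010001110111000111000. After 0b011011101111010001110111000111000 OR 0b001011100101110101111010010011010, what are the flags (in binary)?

0b011011101111110101111111010111010

OR bit by bit (1 where either bit is 1):
  011011101111010001110111000111000
| 001011100101110101111010010011010
= 011011101111110101111111010111010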